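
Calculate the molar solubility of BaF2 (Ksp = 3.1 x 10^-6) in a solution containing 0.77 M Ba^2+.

s ≈ 1.0 x 10^-3 M

BaF2(s) <=> Ba^2+ + 2 F^-
Ksp = [Ba^2+][F^-]^2
If s mol/L dissolves here, [Ba^2+] = 0.77 + s ≈ 0.77, [F^-] = 2s (Ksp is small, so little additional dissolves).
Ksp ≈ 0.77 × (2s)^2
s = 1.0 × 10^-3 M
Check: s = 1.0 × 10^-3 ≪ 0.77, so the approximation is valid.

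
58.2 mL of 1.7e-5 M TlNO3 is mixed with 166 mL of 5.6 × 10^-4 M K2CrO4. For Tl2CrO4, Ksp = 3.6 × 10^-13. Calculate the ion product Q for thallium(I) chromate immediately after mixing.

Q ≈ 8.1 x 10^-15

Total volume = 58.2 + 166 = 224.2 mL.
[Tl^+] = 1.7 × 10^-5 × (58.2/224.2) = 4.41 × 10^-6 M
[CrO4^2-] = 5.6 × 10^-4 × (166/224.2) = 4.15 x 10^-4 M
Tl2CrO4(s) ⇌ 2 Tl^+ + CrO4^2-, so Q = [Tl^+]^2[CrO4^2-]
Q = (4.41 x 10^-6)^2(4.15 × 10^-4) = 8.1 × 10^-15
Q < Ksp, so no precipitate of Tl2CrO4 forms.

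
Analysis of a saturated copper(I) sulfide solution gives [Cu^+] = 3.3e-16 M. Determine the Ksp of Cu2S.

1.8e-47

Cu2S(s) ⇌ 2 Cu^+(aq) + S^2-(aq)
Stoichiometry gives [S^2-] = (1/2)[Cu^+] = 1.65 × 10^-16 M.
Ksp = [Cu^+]^2[S^2-]
Ksp = (3.3 x 10^-16)^2 × 1.65 × 10^-16 = 1.8 x 10^-47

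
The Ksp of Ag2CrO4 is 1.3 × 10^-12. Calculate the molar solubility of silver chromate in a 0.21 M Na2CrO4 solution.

s ≈ 1.2e-6 M

Ag2CrO4(s) <=> 2 Ag^+(aq) + CrO4^2-(aq)
Ksp = [Ag^+]^2[CrO4^2-]
If s mol/L dissolves here, [Ag^+] = 2s, [CrO4^2-] = 0.21 + s ≈ 0.21 (common-ion effect: CrO4^2- is already 0.21 M).
Ksp ≈ (2s)^2 × 0.21
s = 1.2 × 10^-6 M
Check: s = 1.2 × 10^-6 ≪ 0.21, so the approximation is valid.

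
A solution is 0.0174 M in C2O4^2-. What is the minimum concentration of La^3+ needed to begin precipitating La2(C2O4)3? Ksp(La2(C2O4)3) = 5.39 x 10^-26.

[La^3+] ≈ 1.01 x 10^-10 M

La2(C2O4)3(s) ⇌ 2 La^3+ + 3 C2O4^2-
Ksp = [La^3+]^2[C2O4^2-]^3
Precipitation begins when Q = Ksp. With [C2O4^2-] = 0.0174 M:
5.39 x 10^-26 = (0.0174)^3 × [La^3+]^2
[La^3+] = (5.39 x 10^-26 / 5.268 x 10^-6)^(1/2) = 1.01 x 10^-10 M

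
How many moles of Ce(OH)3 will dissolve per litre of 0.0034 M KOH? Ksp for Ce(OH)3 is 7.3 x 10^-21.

Ce(OH)3(s) <=> Ce^3+(aq) + 3 OH^-(aq)
Ksp = [Ce^3+][OH^-]^3
If s mol/L dissolves here, [Ce^3+] = s, [OH^-] = 0.0034 + 3s ≈ 0.0034 (Ksp is small, so little additional dissolves).
Ksp ≈ s × (0.0034)^3
s = 1.9 × 10^-13 M
Check: 3s = 5.6 × 10^-13 ≪ 0.0034, so the approximation is valid.

s ≈ 1.9e-13 M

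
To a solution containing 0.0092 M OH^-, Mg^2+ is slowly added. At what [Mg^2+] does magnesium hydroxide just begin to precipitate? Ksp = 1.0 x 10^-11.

1.2e-7 M

Mg(OH)2(s) ⇌ Mg^2+ + 2 OH^-
Ksp = [Mg^2+][OH^-]^2
Precipitation begins when Q = Ksp. With [OH^-] = 0.0092 M:
1.0 x 10^-11 = (0.0092)^2 × [Mg^2+]
[Mg^2+] = (1.0 x 10^-11 / 8.46 × 10^-5) = 1.2 × 10^-7 M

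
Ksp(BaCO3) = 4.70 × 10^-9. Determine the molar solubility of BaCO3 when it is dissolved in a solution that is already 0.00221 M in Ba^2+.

BaCO3(s) ⇌ Ba^2+ + CO3^2-
Ksp = [Ba^2+][CO3^2-]
Let s = moles of BaCO3 that dissolve per litre. [Ba^2+] = 0.00221 + s ≈ 0.00221, [CO3^2-] = s (since the Ba^2+ already present dominates).
Ksp ≈ 0.00221 × s
s = 2.13 × 10^-6 M
Check: s = 2.1 × 10^-6 ≪ 0.00221, so the approximation is valid.

s ≈ 2.13e-6 M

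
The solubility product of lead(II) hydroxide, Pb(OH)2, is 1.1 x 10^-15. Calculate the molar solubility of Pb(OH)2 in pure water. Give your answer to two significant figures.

s ≈ 6.5 × 10^-6 M

Pb(OH)2(s) ⇌ Pb^2+ + 2 OH^-
Ksp = [Pb^2+][OH^-]^2
Let s = molar solubility. Then [Pb^2+] = s and [OH^-] = 2s.
Substituting: Ksp = s(2s)^2 = 4s^3
Solving, s = (1.1 x 10^-15/4)^(1/3) = 6.5 x 10^-6 M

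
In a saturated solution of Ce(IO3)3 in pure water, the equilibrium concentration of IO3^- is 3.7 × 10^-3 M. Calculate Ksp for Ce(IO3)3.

Ce(IO3)3(s) ⇌ Ce^3+ + 3 IO3^-
Stoichiometry gives [Ce^3+] = (1/3)[IO3^-] = 1.23 × 10^-3 M.
Ksp = [Ce^3+][IO3^-]^3
Ksp = 1.23 x 10^-3 × (3.7 × 10^-3)^3 = 6.2 × 10^-11

Ksp ≈ 6.2 × 10^-11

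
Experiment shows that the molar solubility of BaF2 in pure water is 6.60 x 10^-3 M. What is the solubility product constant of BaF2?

BaF2(s) ⇌ Ba^2+(aq) + 2 F^-(aq)
If s mol/L of BaF2 dissolves, [Ba^2+] = s and [F^-] = 2s.
Ksp = [Ba^2+][F^-]^2
Ksp = s(2s)^2 = 4s^3
Ksp = 4 × (6.60 × 10^-3)^3 = 1.15 x 10^-6

1.15 × 10^-6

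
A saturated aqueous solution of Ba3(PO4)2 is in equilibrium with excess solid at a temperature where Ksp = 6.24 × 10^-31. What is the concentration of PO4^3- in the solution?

Ba3(PO4)2(s) ⇌ 3 Ba^2+(aq) + 2 PO4^3-(aq)
Ksp = [Ba^2+]^3[PO4^3-]^2
With molar solubility s: [Ba^2+] = 3s, [PO4^3-] = 2s.
Ksp = (3s)^3(2s)^2 = 108s^5
s^5 = 6.24 × 10^-31 / 108, so s = 3.567 × 10^-7 M
[PO4^3-] = 2s = 7.13 × 10^-7 M

7.13e-7 M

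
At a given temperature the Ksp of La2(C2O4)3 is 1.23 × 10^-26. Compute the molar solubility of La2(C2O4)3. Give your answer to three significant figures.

s ≈ 2.58 × 10^-6 M

La2(C2O4)3(s) <=> 2 La^3+ + 3 C2O4^2-
Ksp = [La^3+]^2[C2O4^2-]^3
If s mol/L of La2(C2O4)3 dissolves, [La^3+] = 2s and [C2O4^2-] = 3s.
Ksp = (2s)^2(3s)^3 = 108s^5
s^5 = 1.23 × 10^-26 / 108, so s = 2.58 × 10^-6 M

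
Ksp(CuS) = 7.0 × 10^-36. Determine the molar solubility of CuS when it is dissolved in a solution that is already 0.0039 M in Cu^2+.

1.8 × 10^-33 M

CuS(s) ⇌ Cu^2+(aq) + S^2-(aq)
Ksp = [Cu^2+][S^2-]
Let s be the molar solubility in this solution. [Cu^2+] = 0.0039 + s ≈ 0.0039, [S^2-] = s (since the Cu^2+ already present dominates).
Ksp ≈ 0.0039 × s
s = 1.8 x 10^-33 M
Check: s = 1.8 x 10^-33 ≪ 0.0039, so the approximation is valid.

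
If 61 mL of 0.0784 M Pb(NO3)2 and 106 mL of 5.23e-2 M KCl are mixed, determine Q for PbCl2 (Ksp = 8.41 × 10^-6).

Total volume = 61 + 106 = 167 mL.
[Pb^2+] = 7.84 × 10^-2 × (61/167) = 2.864 × 10^-2 M
[Cl^-] = 5.23 x 10^-2 × (106/167) = 3.320 x 10^-2 M
PbCl2(s) ⇌ Pb^2+ + 2 Cl^-, so Q = [Pb^2+][Cl^-]^2
Q = (2.864 × 10^-2)(3.320 × 10^-2)^2 = 3.16 × 10^-5
Q > Ksp, so PbCl2 will precipitate.

3.16e-5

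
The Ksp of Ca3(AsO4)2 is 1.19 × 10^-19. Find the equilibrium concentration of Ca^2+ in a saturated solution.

[Ca^2+] ≈ 1.93e-4 M

Ca3(AsO4)2(s) ⇌ 3 Ca^2+ + 2 AsO4^3-
Ksp = [Ca^2+]^3[AsO4^3-]^2
With molar solubility s: [Ca^2+] = 3s, [AsO4^3-] = 2s.
Substituting: Ksp = (3s)^3(2s)^2 = 108s^5
s^5 = 1.19 × 10^-19 / 108, so s = 6.433 x 10^-5 M
[Ca^2+] = 3s = 1.93 × 10^-4 M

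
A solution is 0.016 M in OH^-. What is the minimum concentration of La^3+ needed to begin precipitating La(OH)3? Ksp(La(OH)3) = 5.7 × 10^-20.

La(OH)3(s) <=> La^3+ + 3 OH^-
Ksp = [La^3+][OH^-]^3
Precipitation begins when Q = Ksp. With [OH^-] = 0.016 M:
5.7 × 10^-20 = (0.016)^3 × [La^3+]
[La^3+] = (5.7 × 10^-20 / 4.10 × 10^-6) = 1.4 × 10^-14 M

[La^3+] ≈ 1.4e-14 M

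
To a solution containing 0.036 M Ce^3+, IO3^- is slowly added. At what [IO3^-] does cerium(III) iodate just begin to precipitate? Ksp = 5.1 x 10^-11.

Ce(IO3)3(s) ⇌ Ce^3+(aq) + 3 IO3^-(aq)
Ksp = [Ce^3+][IO3^-]^3
Precipitation begins when Q = Ksp. With [Ce^3+] = 0.036 M:
5.1 x 10^-11 = (0.036) × [IO3^-]^3
[IO3^-] = (5.1 x 10^-11 / 3.6 × 10^-2)^(1/3) = 1.1 × 10^-3 M

1.1 x 10^-3 M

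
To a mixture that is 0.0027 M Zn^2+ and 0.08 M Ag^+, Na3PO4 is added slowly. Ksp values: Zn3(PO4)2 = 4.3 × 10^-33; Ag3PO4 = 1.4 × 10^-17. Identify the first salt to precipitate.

Precipitation of each salt starts when its ion product equals its Ksp.
For Zn3(PO4)2: 4.3 × 10^-33 = (0.0027)^3 × [PO4^3-]^2  ⇒  [PO4^3-] = 4.7 x 10^-13 M.
For Ag3PO4: 1.4 × 10^-17 = (0.08)^3 × [PO4^3-]  ⇒  [PO4^3-] = 2.7 × 10^-14 M.
The salt with the lower threshold [PO4^3-] precipitates first: Ag3PO4.

Ag3PO4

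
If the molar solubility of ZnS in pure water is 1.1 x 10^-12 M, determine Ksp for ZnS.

1.2e-24

ZnS(s) <=> Zn^2+ + S^2-
For each mole of ZnS that dissolves: [Zn^2+] = s, [S^2-] = s.
Ksp = [Zn^2+][S^2-]
Ksp = s^2
With s = 1.1 x 10^-12: Ksp = 1.2 × 10^-24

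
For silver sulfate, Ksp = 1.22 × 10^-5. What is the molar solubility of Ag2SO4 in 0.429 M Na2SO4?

Ag2SO4(s) <=> 2 Ag^+ + SO4^2-
Ksp = [Ag^+]^2[SO4^2-]
Let s be the molar solubility in this solution. [Ag^+] = 2s, [SO4^2-] = 0.429 + s ≈ 0.429 (common-ion effect: SO4^2- is already 0.429 M).
Ksp ≈ (2s)^2 × 0.429
s = 2.67 × 10^-3 M
Check: s = 2.7 × 10^-3 ≪ 0.429, so the approximation is valid.

s = 2.67 × 10^-3 M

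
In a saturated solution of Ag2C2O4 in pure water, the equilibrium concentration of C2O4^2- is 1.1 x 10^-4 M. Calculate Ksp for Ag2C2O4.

Ag2C2O4(s) ⇌ 2 Ag^+ + C2O4^2-
Stoichiometry gives [Ag^+] = (2/1)[C2O4^2-] = 2.20 × 10^-4 M.
Ksp = [Ag^+]^2[C2O4^2-]
Ksp = (2.20 x 10^-4)^2 × 1.1 x 10^-4 = 5.3 × 10^-12

5.3 × 10^-12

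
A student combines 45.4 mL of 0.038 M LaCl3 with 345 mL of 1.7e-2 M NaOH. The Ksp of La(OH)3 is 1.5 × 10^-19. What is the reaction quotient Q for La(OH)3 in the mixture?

Total volume = 45.4 + 345 = 390.4 mL.
[La^3+] = 3.8 × 10^-2 × (45.4/390.4) = 4.42 x 10^-3 M
[OH^-] = 1.7 x 10^-2 × (345/390.4) = 1.50 × 10^-2 M
La(OH)3(s) ⇌ La^3+ + 3 OH^-, so Q = [La^3+][OH^-]^3
Q = (4.42 × 10^-3)(1.50 × 10^-2)^3 = 1.5 × 10^-8
Q > Ksp, so La(OH)3 will precipitate.

Q = 1.5 × 10^-8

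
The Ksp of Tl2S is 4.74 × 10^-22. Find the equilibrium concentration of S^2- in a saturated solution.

Tl2S(s) <=> 2 Tl^+(aq) + S^2-(aq)
Ksp = [Tl^+]^2[S^2-]
With molar solubility s: [Tl^+] = 2s, [S^2-] = s.
Ksp = (2s)^2s = 4s^3
Solving, s = (4.74 × 10^-22/4)^(1/3) = 4.912 x 10^-8 M
[S^2-] = s = 4.91 × 10^-8 M

[S^2-] ≈ 4.91 x 10^-8 M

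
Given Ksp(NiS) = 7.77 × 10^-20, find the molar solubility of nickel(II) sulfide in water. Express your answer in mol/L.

s = 2.79 × 10^-10 M

NiS(s) <=> Ni^2+(aq) + S^2-(aq)
Ksp = [Ni^2+][S^2-]
If s mol/L of NiS dissolves, [Ni^2+] = s and [S^2-] = s.
Ksp = (s)(s) = s^2
s = (7.77 × 10^-20)^(1/2) = 2.79 x 10^-10 M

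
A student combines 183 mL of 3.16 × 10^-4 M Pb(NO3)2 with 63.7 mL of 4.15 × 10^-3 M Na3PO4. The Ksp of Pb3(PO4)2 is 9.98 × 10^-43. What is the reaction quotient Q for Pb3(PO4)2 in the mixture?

1.48 × 10^-17

Total volume = 183 + 63.7 = 246.7 mL.
[Pb^2+] = 3.16 × 10^-4 × (183/246.7) = 2.344 x 10^-4 M
[PO4^3-] = 4.15 × 10^-3 × (63.7/246.7) = 1.072 x 10^-3 M
Pb3(PO4)2(s) <=> 3 Pb^2+ + 2 PO4^3-, so Q = [Pb^2+]^3[PO4^3-]^2
Q = (2.344 × 10^-4)^3(1.072 × 10^-3)^2 = 1.48 × 10^-17
Q > Ksp, so Pb3(PO4)2 will precipitate.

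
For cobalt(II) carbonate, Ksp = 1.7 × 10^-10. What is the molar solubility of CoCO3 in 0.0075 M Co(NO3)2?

s ≈ 2.3 x 10^-8 M

CoCO3(s) ⇌ Co^2+(aq) + CO3^2-(aq)
Ksp = [Co^2+][CO3^2-]
Let s = moles of CoCO3 that dissolve per litre. [Co^2+] = 0.0075 + s ≈ 0.0075, [CO3^2-] = s (since Co^2+ from Co(NO3)2 dominates).
Ksp ≈ 0.0075 × s
s = 2.3 x 10^-8 M
Check: s = 2.3 × 10^-8 ≪ 0.0075, so the approximation is valid.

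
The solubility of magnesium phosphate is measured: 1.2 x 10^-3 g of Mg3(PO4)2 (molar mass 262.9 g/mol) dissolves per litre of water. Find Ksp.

Molar solubility s = (1.2 × 10^-3 g/L) / (262.9 g/mol) = 4.56 × 10^-6 M.
Mg3(PO4)2(s) <=> 3 Mg^2+ + 2 PO4^3-
Let s = molar solubility. Then [Mg^2+] = 3s and [PO4^3-] = 2s.
Ksp = [Mg^2+]^3[PO4^3-]^2
Substituting: Ksp = (3s)^3(2s)^2 = 108s^5
Ksp = 108 × (4.56 × 10^-6)^5 = 2.1 x 10^-25

Ksp ≈ 2.1e-25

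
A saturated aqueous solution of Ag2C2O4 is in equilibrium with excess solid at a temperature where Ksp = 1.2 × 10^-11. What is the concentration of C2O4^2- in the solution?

Ag2C2O4(s) ⇌ 2 Ag^+(aq) + C2O4^2-(aq)
Ksp = [Ag^+]^2[C2O4^2-]
With molar solubility s: [Ag^+] = 2s, [C2O4^2-] = s.
Substituting: Ksp = (2s)^2s = 4s^3
s = (1.2 × 10^-11 / 4)^(1/3) = 1.44 x 10^-4 M
[C2O4^2-] = s = 1.4 × 10^-4 M

1.4 × 10^-4 M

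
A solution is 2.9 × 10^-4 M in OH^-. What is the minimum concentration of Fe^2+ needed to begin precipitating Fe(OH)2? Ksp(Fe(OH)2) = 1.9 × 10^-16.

2.3 x 10^-9 M

Fe(OH)2(s) ⇌ Fe^2+ + 2 OH^-
Ksp = [Fe^2+][OH^-]^2
Precipitation begins when Q = Ksp. With [OH^-] = 2.9 × 10^-4 M:
1.9 × 10^-16 = (2.9 × 10^-4)^2 × [Fe^2+]
[Fe^2+] = (1.9 × 10^-16 / 8.41 × 10^-8) = 2.3 x 10^-9 M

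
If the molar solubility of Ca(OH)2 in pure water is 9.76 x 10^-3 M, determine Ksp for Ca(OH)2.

Ca(OH)2(s) ⇌ Ca^2+(aq) + 2 OH^-(aq)
If s mol/L of Ca(OH)2 dissolves, [Ca^2+] = s and [OH^-] = 2s.
Ksp = [Ca^2+][OH^-]^2
So Ksp = s × (2s)^2 = 4s^3
With s = 9.76 × 10^-3: Ksp = 3.72 x 10^-6

3.72 x 10^-6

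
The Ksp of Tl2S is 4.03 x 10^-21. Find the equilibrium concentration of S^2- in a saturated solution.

[S^2-] ≈ 1.00 × 10^-7 M

Tl2S(s) ⇌ 2 Tl^+(aq) + S^2-(aq)
Ksp = [Tl^+]^2[S^2-]
With molar solubility s: [Tl^+] = 2s, [S^2-] = s.
Substituting: Ksp = (2s)^2s = 4s^3
s = (4.03 x 10^-21 / 4)^(1/3) = 1.002 × 10^-7 M
[S^2-] = s = 1.00 x 10^-7 M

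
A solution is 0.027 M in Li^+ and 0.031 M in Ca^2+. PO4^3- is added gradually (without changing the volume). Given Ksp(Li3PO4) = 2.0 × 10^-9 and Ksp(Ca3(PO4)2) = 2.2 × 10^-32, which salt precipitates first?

Precipitation of each salt starts when its ion product equals its Ksp.
For Li3PO4: 2.0 × 10^-9 = (0.027)^3 × [PO4^3-]  ⇒  [PO4^3-] = 1.0 x 10^-4 M.
For Ca3(PO4)2: 2.2 × 10^-32 = (0.031)^3 × [PO4^3-]^2  ⇒  [PO4^3-] = 2.7 × 10^-14 M.
The salt with the lower threshold [PO4^3-] precipitates first: Ca3(PO4)2.

Ca3(PO4)2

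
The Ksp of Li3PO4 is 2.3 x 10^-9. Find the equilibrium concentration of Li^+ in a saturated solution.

Li3PO4(s) ⇌ 3 Li^+(aq) + PO4^3-(aq)
Ksp = [Li^+]^3[PO4^3-]
With molar solubility s: [Li^+] = 3s, [PO4^3-] = s.
Ksp = (3s)^3s = 27s^4
s^4 = 2.3 x 10^-9 / 27, so s = 3.04 × 10^-3 M
[Li^+] = 3s = 9.1 x 10^-3 M

[Li^+] = 9.1 x 10^-3 M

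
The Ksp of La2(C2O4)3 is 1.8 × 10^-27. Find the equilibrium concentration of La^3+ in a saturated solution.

3.5 x 10^-6 M

La2(C2O4)3(s) ⇌ 2 La^3+(aq) + 3 C2O4^2-(aq)
Ksp = [La^3+]^2[C2O4^2-]^3
If s mol/L of La2(C2O4)3 dissolves, [La^3+] = 2s and [C2O4^2-] = 3s.
So Ksp = (2s)^2 × (3s)^3 = 108s^5
s = (1.8 × 10^-27 / 108)^(1/5) = 1.76 x 10^-6 M
[La^3+] = 2s = 3.5 × 10^-6 M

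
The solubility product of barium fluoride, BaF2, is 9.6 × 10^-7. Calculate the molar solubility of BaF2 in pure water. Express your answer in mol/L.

BaF2(s) ⇌ Ba^2+ + 2 F^-
Ksp = [Ba^2+][F^-]^2
With molar solubility s: [Ba^2+] = s, [F^-] = 2s.
So Ksp = s × (2s)^2 = 4s^3
s^3 = 9.6 × 10^-7 / 4, so s = 6.2 × 10^-3 M

s ≈ 6.2 × 10^-3 M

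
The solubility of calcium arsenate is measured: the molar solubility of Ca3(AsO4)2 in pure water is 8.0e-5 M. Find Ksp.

Ksp ≈ 3.5 × 10^-19

Ca3(AsO4)2(s) <=> 3 Ca^2+ + 2 AsO4^3-
For each mole of Ca3(AsO4)2 that dissolves: [Ca^2+] = 3s, [AsO4^3-] = 2s.
Ksp = [Ca^2+]^3[AsO4^3-]^2
Substituting: Ksp = (3s)^3(2s)^2 = 108s^5
With s = 8.0 x 10^-5: Ksp = 3.5 x 10^-19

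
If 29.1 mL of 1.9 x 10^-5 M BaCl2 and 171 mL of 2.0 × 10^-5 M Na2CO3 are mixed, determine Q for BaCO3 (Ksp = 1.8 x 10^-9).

Total volume = 29.1 + 171 = 200.1 mL.
[Ba^2+] = 1.9 x 10^-5 × (29.1/200.1) = 2.76 × 10^-6 M
[CO3^2-] = 2.0 × 10^-5 × (171/200.1) = 1.71 x 10^-5 M
BaCO3(s) ⇌ Ba^2+(aq) + CO3^2-(aq), so Q = [Ba^2+][CO3^2-]
Q = (2.76 × 10^-6)(1.71 × 10^-5) = 4.7 × 10^-11
Q < Ksp, so no precipitate of BaCO3 forms.

Q ≈ 4.7e-11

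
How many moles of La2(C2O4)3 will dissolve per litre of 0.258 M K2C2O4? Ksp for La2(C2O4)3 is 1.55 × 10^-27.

1.50e-13 M

La2(C2O4)3(s) <=> 2 La^3+(aq) + 3 C2O4^2-(aq)
Ksp = [La^3+]^2[C2O4^2-]^3
Let s be the molar solubility in this solution. [La^3+] = 2s, [C2O4^2-] = 0.258 + 3s ≈ 0.258 (since C2O4^2- from K2C2O4 dominates).
Ksp ≈ (2s)^2 × (0.258)^3
s = 1.50 × 10^-13 M
Check: 3s = 4.5 × 10^-13 ≪ 0.258, so the approximation is valid.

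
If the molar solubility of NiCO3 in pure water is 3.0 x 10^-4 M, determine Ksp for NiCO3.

Ksp = 9.0e-8

NiCO3(s) ⇌ Ni^2+ + CO3^2-
Let s = molar solubility. Then [Ni^2+] = s and [CO3^2-] = s.
Ksp = [Ni^2+][CO3^2-]
Ksp = s^2
With s = 3.0 × 10^-4: Ksp = 9.0 × 10^-8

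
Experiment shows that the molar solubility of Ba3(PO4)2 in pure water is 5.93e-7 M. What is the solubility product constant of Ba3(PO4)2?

7.92e-30

Ba3(PO4)2(s) <=> 3 Ba^2+(aq) + 2 PO4^3-(aq)
Let s = molar solubility. Then [Ba^2+] = 3s and [PO4^3-] = 2s.
Ksp = [Ba^2+]^3[PO4^3-]^2
So Ksp = (3s)^3 × (2s)^2 = 108s^5
Ksp = 108 × (5.93 x 10^-7)^5 = 7.92 x 10^-30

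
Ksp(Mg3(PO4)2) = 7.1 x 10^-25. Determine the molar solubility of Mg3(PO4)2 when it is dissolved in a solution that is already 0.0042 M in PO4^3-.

Mg3(PO4)2(s) ⇌ 3 Mg^2+(aq) + 2 PO4^3-(aq)
Ksp = [Mg^2+]^3[PO4^3-]^2
If s mol/L dissolves here, [Mg^2+] = 3s, [PO4^3-] = 0.0042 + 2s ≈ 0.0042 (since the PO4^3- already present dominates).
Ksp ≈ (3s)^3 × (0.0042)^2
s = 1.1 × 10^-7 M
Check: 2s = 2.3 × 10^-7 ≪ 0.0042, so the approximation is valid.

1.1 × 10^-7 M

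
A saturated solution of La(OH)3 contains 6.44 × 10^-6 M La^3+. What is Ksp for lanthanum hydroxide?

Ksp = 4.64e-20

La(OH)3(s) ⇌ La^3+(aq) + 3 OH^-(aq)
Stoichiometry gives [OH^-] = (3/1)[La^3+] = 1.932 × 10^-5 M.
Ksp = [La^3+][OH^-]^3
Ksp = 6.44 × 10^-6 × (1.932 × 10^-5)^3 = 4.64 x 10^-20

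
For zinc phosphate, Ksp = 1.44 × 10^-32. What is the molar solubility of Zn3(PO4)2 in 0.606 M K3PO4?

s = 1.13 × 10^-11 M

Zn3(PO4)2(s) <=> 3 Zn^2+ + 2 PO4^3-
Ksp = [Zn^2+]^3[PO4^3-]^2
If s mol/L dissolves here, [Zn^2+] = 3s, [PO4^3-] = 0.606 + 2s ≈ 0.606 (common-ion effect: PO4^3- is already 0.606 M).
Ksp ≈ (3s)^3 × (0.606)^2
s = 1.13 × 10^-11 M
Check: 2s = 2.3 × 10^-11 ≪ 0.606, so the approximation is valid.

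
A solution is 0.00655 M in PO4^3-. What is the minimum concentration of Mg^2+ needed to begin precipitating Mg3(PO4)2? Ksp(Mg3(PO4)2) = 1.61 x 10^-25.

1.55e-7 M

Mg3(PO4)2(s) <=> 3 Mg^2+ + 2 PO4^3-
Ksp = [Mg^2+]^3[PO4^3-]^2
Precipitation begins when Q = Ksp. With [PO4^3-] = 0.00655 M:
1.61 x 10^-25 = (0.00655)^2 × [Mg^2+]^3
[Mg^2+] = (1.61 x 10^-25 / 4.290 x 10^-5)^(1/3) = 1.55 x 10^-7 M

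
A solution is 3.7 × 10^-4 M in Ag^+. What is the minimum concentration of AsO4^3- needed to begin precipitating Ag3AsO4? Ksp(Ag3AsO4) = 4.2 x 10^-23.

8.3 × 10^-13 M

Ag3AsO4(s) ⇌ 3 Ag^+ + AsO4^3-
Ksp = [Ag^+]^3[AsO4^3-]
Precipitation begins when Q = Ksp. With [Ag^+] = 3.7 × 10^-4 M:
4.2 x 10^-23 = (3.7 × 10^-4)^3 × [AsO4^3-]
[AsO4^3-] = (4.2 x 10^-23 / 5.07 x 10^-11) = 8.3 x 10^-13 M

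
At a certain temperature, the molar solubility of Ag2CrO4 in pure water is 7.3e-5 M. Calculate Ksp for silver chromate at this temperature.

Ag2CrO4(s) ⇌ 2 Ag^+ + CrO4^2-
For each mole of Ag2CrO4 that dissolves: [Ag^+] = 2s, [CrO4^2-] = s.
Ksp = [Ag^+]^2[CrO4^2-]
Ksp = (2s)^2s = 4s^3
Ksp = 4 × (7.3 × 10^-5)^3 = 1.6 × 10^-12

Ksp = 1.6 × 10^-12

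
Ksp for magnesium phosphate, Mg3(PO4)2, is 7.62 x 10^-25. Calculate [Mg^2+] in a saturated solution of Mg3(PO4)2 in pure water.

[Mg^2+] ≈ 1.77 × 10^-5 M

Mg3(PO4)2(s) ⇌ 3 Mg^2+ + 2 PO4^3-
Ksp = [Mg^2+]^3[PO4^3-]^2
If s mol/L of Mg3(PO4)2 dissolves, [Mg^2+] = 3s and [PO4^3-] = 2s.
Substituting: Ksp = (3s)^3(2s)^2 = 108s^5
Solving, s = (7.62 x 10^-25/108)^(1/5) = 5.884 × 10^-6 M
[Mg^2+] = 3s = 1.77 × 10^-5 M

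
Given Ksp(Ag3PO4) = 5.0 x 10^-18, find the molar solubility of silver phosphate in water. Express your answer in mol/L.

Ag3PO4(s) <=> 3 Ag^+(aq) + PO4^3-(aq)
Ksp = [Ag^+]^3[PO4^3-]
For each mole of Ag3PO4 that dissolves: [Ag^+] = 3s, [PO4^3-] = s.
Substituting: Ksp = (3s)^3s = 27s^4
s = (5.0 x 10^-18 / 27)^(1/4) = 2.1 × 10^-5 M

s ≈ 2.1 x 10^-5 M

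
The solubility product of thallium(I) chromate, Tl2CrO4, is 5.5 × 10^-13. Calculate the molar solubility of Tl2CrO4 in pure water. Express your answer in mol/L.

5.2e-5 M

Tl2CrO4(s) ⇌ 2 Tl^+(aq) + CrO4^2-(aq)
Ksp = [Tl^+]^2[CrO4^2-]
With molar solubility s: [Tl^+] = 2s, [CrO4^2-] = s.
Substituting: Ksp = (2s)^2s = 4s^3
Solving, s = (5.5 × 10^-13/4)^(1/3) = 5.2 x 10^-5 M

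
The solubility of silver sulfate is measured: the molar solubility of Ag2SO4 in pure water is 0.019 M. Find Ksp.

2.7 × 10^-5

Ag2SO4(s) ⇌ 2 Ag^+ + SO4^2-
With molar solubility s: [Ag^+] = 2s, [SO4^2-] = s.
Ksp = [Ag^+]^2[SO4^2-]
Substituting: Ksp = (2s)^2s = 4s^3
With s = 1.9 × 10^-2: Ksp = 2.7 × 10^-5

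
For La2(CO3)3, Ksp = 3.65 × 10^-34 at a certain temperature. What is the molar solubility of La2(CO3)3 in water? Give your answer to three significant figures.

La2(CO3)3(s) <=> 2 La^3+(aq) + 3 CO3^2-(aq)
Ksp = [La^3+]^2[CO3^2-]^3
For each mole of La2(CO3)3 that dissolves: [La^3+] = 2s, [CO3^2-] = 3s.
Substituting: Ksp = (2s)^2(3s)^3 = 108s^5
Solving, s = (3.65 × 10^-34/108)^(1/5) = 8.05 x 10^-8 M

8.05 x 10^-8 M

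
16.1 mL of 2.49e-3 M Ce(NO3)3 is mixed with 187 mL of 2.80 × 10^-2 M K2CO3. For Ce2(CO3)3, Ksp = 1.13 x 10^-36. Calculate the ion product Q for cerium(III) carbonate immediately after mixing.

Total volume = 16.1 + 187 = 203.1 mL.
[Ce^3+] = 2.49 × 10^-3 × (16.1/203.1) = 1.974 × 10^-4 M
[CO3^2-] = 2.80 × 10^-2 × (187/203.1) = 2.578 × 10^-2 M
Ce2(CO3)3(s) ⇌ 2 Ce^3+(aq) + 3 CO3^2-(aq), so Q = [Ce^3+]^2[CO3^2-]^3
Q = (1.974 x 10^-4)^2(2.578 x 10^-2)^3 = 6.68 x 10^-13
Q > Ksp, so Ce2(CO3)3 will precipitate.

Q ≈ 6.68e-13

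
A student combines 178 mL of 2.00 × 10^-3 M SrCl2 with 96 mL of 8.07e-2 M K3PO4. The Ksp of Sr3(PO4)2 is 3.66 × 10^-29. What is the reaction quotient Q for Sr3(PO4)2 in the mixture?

Q ≈ 1.75 x 10^-12

Total volume = 178 + 96 = 274 mL.
[Sr^2+] = 2.00 × 10^-3 × (178/274) = 1.299 x 10^-3 M
[PO4^3-] = 8.07 x 10^-2 × (96/274) = 2.827 × 10^-2 M
Sr3(PO4)2(s) ⇌ 3 Sr^2+(aq) + 2 PO4^3-(aq), so Q = [Sr^2+]^3[PO4^3-]^2
Q = (1.299 x 10^-3)^3(2.827 x 10^-2)^2 = 1.75 × 10^-12
Q > Ksp, so Sr3(PO4)2 will precipitate.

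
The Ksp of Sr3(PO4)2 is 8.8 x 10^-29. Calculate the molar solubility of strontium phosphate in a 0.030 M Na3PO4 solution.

Sr3(PO4)2(s) <=> 3 Sr^2+(aq) + 2 PO4^3-(aq)
Ksp = [Sr^2+]^3[PO4^3-]^2
Let s = moles of Sr3(PO4)2 that dissolve per litre. [Sr^2+] = 3s, [PO4^3-] = 0.030 + 2s ≈ 0.030 (common-ion effect: PO4^3- is already 0.030 M).
Ksp ≈ (3s)^3 × (0.030)^2
s = 1.5 × 10^-9 M
Check: 2s = 3.1 × 10^-9 ≪ 0.030, so the approximation is valid.

1.5e-9 M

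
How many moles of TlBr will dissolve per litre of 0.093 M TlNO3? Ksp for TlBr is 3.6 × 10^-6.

s = 3.9 × 10^-5 M

TlBr(s) ⇌ Tl^+ + Br^-
Ksp = [Tl^+][Br^-]
Let s = moles of TlBr that dissolve per litre. [Tl^+] = 0.093 + s ≈ 0.093, [Br^-] = s (common-ion effect: Tl^+ is already 0.093 M).
Ksp ≈ 0.093 × s
s = 3.9 × 10^-5 M
Check: s = 3.9 × 10^-5 ≪ 0.093, so the approximation is valid.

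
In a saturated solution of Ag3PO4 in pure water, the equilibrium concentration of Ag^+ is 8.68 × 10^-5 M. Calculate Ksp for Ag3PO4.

Ksp = 1.89 x 10^-17

Ag3PO4(s) <=> 3 Ag^+ + PO4^3-
Stoichiometry gives [PO4^3-] = (1/3)[Ag^+] = 2.893 x 10^-5 M.
Ksp = [Ag^+]^3[PO4^3-]
Ksp = (8.68 × 10^-5)^3 × 2.893 × 10^-5 = 1.89 x 10^-17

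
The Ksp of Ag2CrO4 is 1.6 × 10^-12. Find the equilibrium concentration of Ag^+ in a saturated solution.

[Ag^+] ≈ 1.5 x 10^-4 M

Ag2CrO4(s) ⇌ 2 Ag^+ + CrO4^2-
Ksp = [Ag^+]^2[CrO4^2-]
If s mol/L of Ag2CrO4 dissolves, [Ag^+] = 2s and [CrO4^2-] = s.
Ksp = (2s)^2s = 4s^3
s = (1.6 × 10^-12 / 4)^(1/3) = 7.37 x 10^-5 M
[Ag^+] = 2s = 1.5 × 10^-4 M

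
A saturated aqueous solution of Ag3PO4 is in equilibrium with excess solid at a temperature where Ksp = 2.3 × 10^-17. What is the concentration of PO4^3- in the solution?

Ag3PO4(s) ⇌ 3 Ag^+(aq) + PO4^3-(aq)
Ksp = [Ag^+]^3[PO4^3-]
Let s = molar solubility. Then [Ag^+] = 3s and [PO4^3-] = s.
So Ksp = (3s)^3 × s = 27s^4
s^4 = 2.3 × 10^-17 / 27, so s = 3.04 × 10^-5 M
[PO4^3-] = s = 3.0 x 10^-5 M

[PO4^3-] ≈ 3.0 × 10^-5 M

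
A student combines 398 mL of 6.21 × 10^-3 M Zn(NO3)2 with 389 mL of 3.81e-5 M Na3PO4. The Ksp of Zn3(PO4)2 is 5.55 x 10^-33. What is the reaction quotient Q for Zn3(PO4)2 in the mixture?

1.10 x 10^-17

Total volume = 398 + 389 = 787 mL.
[Zn^2+] = 6.21 x 10^-3 × (398/787) = 3.141 × 10^-3 M
[PO4^3-] = 3.81 × 10^-5 × (389/787) = 1.883 × 10^-5 M
Zn3(PO4)2(s) ⇌ 3 Zn^2+ + 2 PO4^3-, so Q = [Zn^2+]^3[PO4^3-]^2
Q = (3.141 × 10^-3)^3(1.883 x 10^-5)^2 = 1.10 x 10^-17
Q > Ksp, so Zn3(PO4)2 will precipitate.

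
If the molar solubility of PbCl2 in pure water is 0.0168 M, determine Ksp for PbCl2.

1.90e-5

PbCl2(s) ⇌ Pb^2+ + 2 Cl^-
With molar solubility s: [Pb^2+] = s, [Cl^-] = 2s.
Ksp = [Pb^2+][Cl^-]^2
Substituting: Ksp = s(2s)^2 = 4s^3
With s = 1.68 × 10^-2: Ksp = 1.90 × 10^-5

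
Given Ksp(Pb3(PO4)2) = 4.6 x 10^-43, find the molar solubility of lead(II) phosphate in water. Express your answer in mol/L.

Pb3(PO4)2(s) ⇌ 3 Pb^2+(aq) + 2 PO4^3-(aq)
Ksp = [Pb^2+]^3[PO4^3-]^2
If s mol/L of Pb3(PO4)2 dissolves, [Pb^2+] = 3s and [PO4^3-] = 2s.
So Ksp = (3s)^3 × (2s)^2 = 108s^5
Solving, s = (4.6 x 10^-43/108)^(1/5) = 1.3 x 10^-9 M

s ≈ 1.3e-9 M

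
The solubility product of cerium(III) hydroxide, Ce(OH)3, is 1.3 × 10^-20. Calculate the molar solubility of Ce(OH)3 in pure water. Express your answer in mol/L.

Ce(OH)3(s) ⇌ Ce^3+(aq) + 3 OH^-(aq)
Ksp = [Ce^3+][OH^-]^3
If s mol/L of Ce(OH)3 dissolves, [Ce^3+] = s and [OH^-] = 3s.
So Ksp = s × (3s)^3 = 27s^4
s = (1.3 × 10^-20 / 27)^(1/4) = 4.7 × 10^-6 M

s = 4.7 × 10^-6 M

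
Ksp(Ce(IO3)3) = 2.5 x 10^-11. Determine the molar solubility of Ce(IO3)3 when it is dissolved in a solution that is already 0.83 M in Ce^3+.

s = 1.0 x 10^-4 M

Ce(IO3)3(s) ⇌ Ce^3+ + 3 IO3^-
Ksp = [Ce^3+][IO3^-]^3
Let s = moles of Ce(IO3)3 that dissolve per litre. [Ce^3+] = 0.83 + s ≈ 0.83, [IO3^-] = 3s (since the Ce^3+ already present dominates).
Ksp ≈ 0.83 × (3s)^3
s = 1.0 x 10^-4 M
Check: s = 1.0 x 10^-4 ≪ 0.83, so the approximation is valid.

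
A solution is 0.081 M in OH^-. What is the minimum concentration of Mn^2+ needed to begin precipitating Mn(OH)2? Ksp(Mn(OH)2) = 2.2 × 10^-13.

Mn(OH)2(s) <=> Mn^2+ + 2 OH^-
Ksp = [Mn^2+][OH^-]^2
Precipitation begins when Q = Ksp. With [OH^-] = 0.081 M:
2.2 × 10^-13 = (0.081)^2 × [Mn^2+]
[Mn^2+] = (2.2 × 10^-13 / 6.56 × 10^-3) = 3.4 × 10^-11 M

3.4e-11 M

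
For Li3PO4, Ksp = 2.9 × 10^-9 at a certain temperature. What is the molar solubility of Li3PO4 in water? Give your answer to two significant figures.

3.2e-3 M

Li3PO4(s) <=> 3 Li^+ + PO4^3-
Ksp = [Li^+]^3[PO4^3-]
If s mol/L of Li3PO4 dissolves, [Li^+] = 3s and [PO4^3-] = s.
So Ksp = (3s)^3 × s = 27s^4
s^4 = 2.9 × 10^-9 / 27, so s = 3.2 × 10^-3 M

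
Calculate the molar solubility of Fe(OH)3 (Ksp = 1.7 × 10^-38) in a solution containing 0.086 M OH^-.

s = 2.7 × 10^-35 M

Fe(OH)3(s) ⇌ Fe^3+ + 3 OH^-
Ksp = [Fe^3+][OH^-]^3
If s mol/L dissolves here, [Fe^3+] = s, [OH^-] = 0.086 + 3s ≈ 0.086 (since the OH^- already present dominates).
Ksp ≈ s × (0.086)^3
s = 2.7 × 10^-35 M
Check: 3s = 8.0 × 10^-35 ≪ 0.086, so the approximation is valid.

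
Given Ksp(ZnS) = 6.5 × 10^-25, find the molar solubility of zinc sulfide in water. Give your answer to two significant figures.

ZnS(s) ⇌ Zn^2+(aq) + S^2-(aq)
Ksp = [Zn^2+][S^2-]
With molar solubility s: [Zn^2+] = s, [S^2-] = s.
Ksp = s^2
s = (6.5 × 10^-25)^(1/2) = 8.1 x 10^-13 M

s ≈ 8.1e-13 M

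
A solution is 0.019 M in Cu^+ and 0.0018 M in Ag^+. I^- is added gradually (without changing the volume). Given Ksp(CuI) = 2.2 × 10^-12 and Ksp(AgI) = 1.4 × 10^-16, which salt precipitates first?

AgI

Each salt begins to precipitate when Q = Ksp, i.e. when [I^-] reaches its threshold.
For CuI: 2.2 × 10^-12 = 0.019 × [I^-]  ⇒  [I^-] = 1.2 x 10^-10 M.
For AgI: 1.4 × 10^-16 = 0.0018 × [I^-]  ⇒  [I^-] = 7.8 × 10^-14 M.
The salt with the lower threshold [I^-] precipitates first: AgI.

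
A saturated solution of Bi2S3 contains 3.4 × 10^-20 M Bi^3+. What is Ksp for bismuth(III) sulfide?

Ksp ≈ 1.5 × 10^-97

Bi2S3(s) <=> 2 Bi^3+(aq) + 3 S^2-(aq)
Stoichiometry gives [S^2-] = (3/2)[Bi^3+] = 5.10 × 10^-20 M.
Ksp = [Bi^3+]^2[S^2-]^3
Ksp = (3.4 × 10^-20)^2 × (5.10 x 10^-20)^3 = 1.5 x 10^-97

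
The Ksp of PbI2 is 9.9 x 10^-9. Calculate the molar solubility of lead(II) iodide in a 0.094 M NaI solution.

1.1 × 10^-6 M

PbI2(s) ⇌ Pb^2+(aq) + 2 I^-(aq)
Ksp = [Pb^2+][I^-]^2
Let s = moles of PbI2 that dissolve per litre. [Pb^2+] = s, [I^-] = 0.094 + 2s ≈ 0.094 (common-ion effect: I^- is already 0.094 M).
Ksp ≈ s × (0.094)^2
s = 1.1 × 10^-6 M
Check: 2s = 2.2 x 10^-6 ≪ 0.094, so the approximation is valid.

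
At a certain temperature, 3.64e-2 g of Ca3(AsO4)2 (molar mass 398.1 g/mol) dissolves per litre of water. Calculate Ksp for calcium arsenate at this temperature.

Ksp ≈ 6.90 x 10^-19

Molar solubility s = (3.64 × 10^-2 g/L) / (398.1 g/mol) = 9.143 × 10^-5 M.
Ca3(AsO4)2(s) <=> 3 Ca^2+ + 2 AsO4^3-
For each mole of Ca3(AsO4)2 that dissolves: [Ca^2+] = 3s, [AsO4^3-] = 2s.
Ksp = [Ca^2+]^3[AsO4^3-]^2
So Ksp = (3s)^3 × (2s)^2 = 108s^5
With s = 9.143 × 10^-5: Ksp = 6.90 × 10^-19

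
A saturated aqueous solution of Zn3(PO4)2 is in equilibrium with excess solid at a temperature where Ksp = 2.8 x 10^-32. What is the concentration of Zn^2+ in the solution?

[Zn^2+] = 5.8 × 10^-7 M

Zn3(PO4)2(s) <=> 3 Zn^2+(aq) + 2 PO4^3-(aq)
Ksp = [Zn^2+]^3[PO4^3-]^2
For each mole of Zn3(PO4)2 that dissolves: [Zn^2+] = 3s, [PO4^3-] = 2s.
So Ksp = (3s)^3 × (2s)^2 = 108s^5
s^5 = 2.8 x 10^-32 / 108, so s = 1.92 × 10^-7 M
[Zn^2+] = 3s = 5.8 × 10^-7 M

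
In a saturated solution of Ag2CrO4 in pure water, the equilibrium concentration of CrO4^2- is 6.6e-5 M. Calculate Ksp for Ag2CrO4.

Ag2CrO4(s) ⇌ 2 Ag^+ + CrO4^2-
Stoichiometry gives [Ag^+] = (2/1)[CrO4^2-] = 1.32 × 10^-4 M.
Ksp = [Ag^+]^2[CrO4^2-]
Ksp = (1.32 × 10^-4)^2 × 6.6 × 10^-5 = 1.1 x 10^-12

Ksp = 1.1 × 10^-12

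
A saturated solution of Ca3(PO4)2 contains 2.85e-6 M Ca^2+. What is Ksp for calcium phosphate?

8.36e-29

Ca3(PO4)2(s) ⇌ 3 Ca^2+(aq) + 2 PO4^3-(aq)
Stoichiometry gives [PO4^3-] = (2/3)[Ca^2+] = 1.900 × 10^-6 M.
Ksp = [Ca^2+]^3[PO4^3-]^2
Ksp = (2.85 x 10^-6)^3 × (1.900 × 10^-6)^2 = 8.36 × 10^-29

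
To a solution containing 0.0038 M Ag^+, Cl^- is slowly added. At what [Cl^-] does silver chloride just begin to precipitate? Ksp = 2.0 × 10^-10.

AgCl(s) <=> Ag^+(aq) + Cl^-(aq)
Ksp = [Ag^+][Cl^-]
Precipitation begins when Q = Ksp. With [Ag^+] = 0.0038 M:
2.0 × 10^-10 = (0.0038) × [Cl^-]
[Cl^-] = (2.0 × 10^-10 / 3.8 × 10^-3) = 5.3 x 10^-8 M

5.3e-8 M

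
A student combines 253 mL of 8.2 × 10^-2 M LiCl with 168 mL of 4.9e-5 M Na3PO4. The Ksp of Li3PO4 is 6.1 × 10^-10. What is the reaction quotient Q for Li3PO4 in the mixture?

2.3e-9

Total volume = 253 + 168 = 421 mL.
[Li^+] = 8.2 × 10^-2 × (253/421) = 4.93 × 10^-2 M
[PO4^3-] = 4.9 × 10^-5 × (168/421) = 1.96 x 10^-5 M
Li3PO4(s) <=> 3 Li^+ + PO4^3-, so Q = [Li^+]^3[PO4^3-]
Q = (4.93 × 10^-2)^3(1.96 x 10^-5) = 2.3 x 10^-9
Q > Ksp, so Li3PO4 will precipitate.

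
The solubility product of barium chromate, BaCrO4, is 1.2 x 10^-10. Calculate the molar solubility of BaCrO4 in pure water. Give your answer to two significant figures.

s ≈ 1.1 × 10^-5 M

BaCrO4(s) ⇌ Ba^2+ + CrO4^2-
Ksp = [Ba^2+][CrO4^2-]
With molar solubility s: [Ba^2+] = s, [CrO4^2-] = s.
Ksp = (s)(s) = s^2
s = √(1.2 x 10^-10) = 1.1 x 10^-5 M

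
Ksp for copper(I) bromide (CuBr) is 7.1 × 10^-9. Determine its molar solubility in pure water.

8.4e-5 M

CuBr(s) <=> Cu^+(aq) + Br^-(aq)
Ksp = [Cu^+][Br^-]
With molar solubility s: [Cu^+] = s, [Br^-] = s.
Ksp = (s)(s) = s^2
s = √(7.1 × 10^-9) = 8.4 x 10^-5 M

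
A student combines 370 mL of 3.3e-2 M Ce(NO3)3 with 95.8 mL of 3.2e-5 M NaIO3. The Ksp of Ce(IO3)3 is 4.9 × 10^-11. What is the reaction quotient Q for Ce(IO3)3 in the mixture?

Total volume = 370 + 95.8 = 465.8 mL.
[Ce^3+] = 3.3 × 10^-2 × (370/465.8) = 2.62 × 10^-2 M
[IO3^-] = 3.2 × 10^-5 × (95.8/465.8) = 6.58 × 10^-6 M
Ce(IO3)3(s) ⇌ Ce^3+(aq) + 3 IO3^-(aq), so Q = [Ce^3+][IO3^-]^3
Q = (2.62 × 10^-2)(6.58 × 10^-6)^3 = 7.5 × 10^-18
Q < Ksp, so no precipitate of Ce(IO3)3 forms.

Q = 7.5 × 10^-18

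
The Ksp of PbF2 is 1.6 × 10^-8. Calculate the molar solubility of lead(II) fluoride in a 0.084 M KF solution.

PbF2(s) <=> Pb^2+(aq) + 2 F^-(aq)
Ksp = [Pb^2+][F^-]^2
Let s = moles of PbF2 that dissolve per litre. [Pb^2+] = s, [F^-] = 0.084 + 2s ≈ 0.084 (Ksp is small, so little additional dissolves).
Ksp ≈ s × (0.084)^2
s = 2.3 × 10^-6 M
Check: 2s = 4.5 × 10^-6 ≪ 0.084, so the approximation is valid.

s ≈ 2.3 × 10^-6 M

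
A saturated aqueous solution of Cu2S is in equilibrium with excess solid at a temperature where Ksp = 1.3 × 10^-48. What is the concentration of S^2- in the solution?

[S^2-] ≈ 6.9e-17 M

Cu2S(s) ⇌ 2 Cu^+ + S^2-
Ksp = [Cu^+]^2[S^2-]
Let s = molar solubility. Then [Cu^+] = 2s and [S^2-] = s.
Ksp = (2s)^2s = 4s^3
Solving, s = (1.3 × 10^-48/4)^(1/3) = 6.88 x 10^-17 M
[S^2-] = s = 6.9 x 10^-17 M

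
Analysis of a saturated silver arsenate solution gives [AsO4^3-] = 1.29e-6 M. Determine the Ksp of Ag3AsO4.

7.48e-23

Ag3AsO4(s) <=> 3 Ag^+ + AsO4^3-
Stoichiometry gives [Ag^+] = (3/1)[AsO4^3-] = 3.870 × 10^-6 M.
Ksp = [Ag^+]^3[AsO4^3-]
Ksp = (3.870 x 10^-6)^3 × 1.29 × 10^-6 = 7.48 x 10^-23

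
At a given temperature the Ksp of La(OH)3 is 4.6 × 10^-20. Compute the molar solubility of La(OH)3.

s = 6.4 × 10^-6 M

La(OH)3(s) ⇌ La^3+(aq) + 3 OH^-(aq)
Ksp = [La^3+][OH^-]^3
Let s = molar solubility. Then [La^3+] = s and [OH^-] = 3s.
Substituting: Ksp = s(3s)^3 = 27s^4
s^4 = 4.6 × 10^-20 / 27, so s = 6.4 × 10^-6 M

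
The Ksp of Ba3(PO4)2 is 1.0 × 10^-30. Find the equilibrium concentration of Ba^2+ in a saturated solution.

[Ba^2+] = 1.2 x 10^-6 M

Ba3(PO4)2(s) ⇌ 3 Ba^2+(aq) + 2 PO4^3-(aq)
Ksp = [Ba^2+]^3[PO4^3-]^2
With molar solubility s: [Ba^2+] = 3s, [PO4^3-] = 2s.
Ksp = (3s)^3(2s)^2 = 108s^5
Solving, s = (1.0 × 10^-30/108)^(1/5) = 3.92 x 10^-7 M
[Ba^2+] = 3s = 1.2 × 10^-6 M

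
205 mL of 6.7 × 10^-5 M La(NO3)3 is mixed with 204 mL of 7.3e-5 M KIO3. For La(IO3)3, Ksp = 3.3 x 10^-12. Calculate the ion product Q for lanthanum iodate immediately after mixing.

Q ≈ 1.6 × 10^-18

Total volume = 205 + 204 = 409 mL.
[La^3+] = 6.7 x 10^-5 × (205/409) = 3.36 × 10^-5 M
[IO3^-] = 7.3 × 10^-5 × (204/409) = 3.64 x 10^-5 M
La(IO3)3(s) ⇌ La^3+(aq) + 3 IO3^-(aq), so Q = [La^3+][IO3^-]^3
Q = (3.36 × 10^-5)(3.64 × 10^-5)^3 = 1.6 x 10^-18
Q < Ksp, so no precipitate of La(IO3)3 forms.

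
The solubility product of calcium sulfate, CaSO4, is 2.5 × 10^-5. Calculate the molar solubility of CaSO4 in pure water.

5.0e-3 M

CaSO4(s) <=> Ca^2+(aq) + SO4^2-(aq)
Ksp = [Ca^2+][SO4^2-]
With molar solubility s: [Ca^2+] = s, [SO4^2-] = s.
Ksp = s × s = s^2
s = √(2.5 × 10^-5) = 5.0 × 10^-3 M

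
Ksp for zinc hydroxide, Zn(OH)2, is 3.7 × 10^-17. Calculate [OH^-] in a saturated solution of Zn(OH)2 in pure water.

Zn(OH)2(s) <=> Zn^2+ + 2 OH^-
Ksp = [Zn^2+][OH^-]^2
With molar solubility s: [Zn^2+] = s, [OH^-] = 2s.
Ksp = s(2s)^2 = 4s^3
Solving, s = (3.7 × 10^-17/4)^(1/3) = 2.10 x 10^-6 M
[OH^-] = 2s = 4.2 × 10^-6 M

[OH^-] ≈ 4.2e-6 M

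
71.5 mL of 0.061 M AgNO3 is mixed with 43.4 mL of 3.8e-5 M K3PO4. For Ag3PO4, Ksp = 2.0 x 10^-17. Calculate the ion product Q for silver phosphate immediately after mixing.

Q = 7.9 × 10^-10

Total volume = 71.5 + 43.4 = 114.9 mL.
[Ag^+] = 6.1 × 10^-2 × (71.5/114.9) = 3.80 × 10^-2 M
[PO4^3-] = 3.8 x 10^-5 × (43.4/114.9) = 1.44 × 10^-5 M
Ag3PO4(s) ⇌ 3 Ag^+ + PO4^3-, so Q = [Ag^+]^3[PO4^3-]
Q = (3.80 × 10^-2)^3(1.44 x 10^-5) = 7.9 × 10^-10
Q > Ksp, so Ag3PO4 will precipitate.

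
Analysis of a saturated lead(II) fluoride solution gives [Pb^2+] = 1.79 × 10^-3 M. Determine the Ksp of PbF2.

PbF2(s) <=> Pb^2+(aq) + 2 F^-(aq)
Stoichiometry gives [F^-] = (2/1)[Pb^2+] = 3.580 × 10^-3 M.
Ksp = [Pb^2+][F^-]^2
Ksp = 1.79 × 10^-3 × (3.580 × 10^-3)^2 = 2.29 × 10^-8

2.29 × 10^-8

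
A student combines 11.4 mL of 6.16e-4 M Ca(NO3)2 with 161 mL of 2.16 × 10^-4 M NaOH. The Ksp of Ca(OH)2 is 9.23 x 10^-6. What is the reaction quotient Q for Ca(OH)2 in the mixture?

Q ≈ 1.66e-12

Total volume = 11.4 + 161 = 172.4 mL.
[Ca^2+] = 6.16 x 10^-4 × (11.4/172.4) = 4.073 × 10^-5 M
[OH^-] = 2.16 × 10^-4 × (161/172.4) = 2.017 x 10^-4 M
Ca(OH)2(s) ⇌ Ca^2+ + 2 OH^-, so Q = [Ca^2+][OH^-]^2
Q = (4.073 × 10^-5)(2.017 × 10^-4)^2 = 1.66 × 10^-12
Q < Ksp, so no precipitate of Ca(OH)2 forms.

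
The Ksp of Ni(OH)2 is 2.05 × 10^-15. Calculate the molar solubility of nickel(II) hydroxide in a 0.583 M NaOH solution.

s = 6.03 x 10^-15 M

Ni(OH)2(s) ⇌ Ni^2+(aq) + 2 OH^-(aq)
Ksp = [Ni^2+][OH^-]^2
Let s = moles of Ni(OH)2 that dissolve per litre. [Ni^2+] = s, [OH^-] = 0.583 + 2s ≈ 0.583 (since OH^- from NaOH dominates).
Ksp ≈ s × (0.583)^2
s = 6.03 x 10^-15 M
Check: 2s = 1.2 x 10^-14 ≪ 0.583, so the approximation is valid.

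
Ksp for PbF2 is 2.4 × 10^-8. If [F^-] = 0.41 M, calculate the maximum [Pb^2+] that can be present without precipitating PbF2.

PbF2(s) <=> Pb^2+ + 2 F^-
Ksp = [Pb^2+][F^-]^2
Precipitation begins when Q = Ksp. With [F^-] = 0.41 M:
2.4 × 10^-8 = (0.41)^2 × [Pb^2+]
[Pb^2+] = (2.4 × 10^-8 / 1.68 × 10^-1) = 1.4 × 10^-7 M

1.4 × 10^-7 M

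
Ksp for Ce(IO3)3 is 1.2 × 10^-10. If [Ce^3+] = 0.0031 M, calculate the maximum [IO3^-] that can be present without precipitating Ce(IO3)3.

3.4e-3 M

Ce(IO3)3(s) ⇌ Ce^3+(aq) + 3 IO3^-(aq)
Ksp = [Ce^3+][IO3^-]^3
Precipitation begins when Q = Ksp. With [Ce^3+] = 0.0031 M:
1.2 × 10^-10 = (0.0031) × [IO3^-]^3
[IO3^-] = (1.2 × 10^-10 / 3.1 x 10^-3)^(1/3) = 3.4 × 10^-3 M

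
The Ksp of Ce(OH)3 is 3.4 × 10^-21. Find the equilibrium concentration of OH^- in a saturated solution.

1.0 × 10^-5 M

Ce(OH)3(s) <=> Ce^3+ + 3 OH^-
Ksp = [Ce^3+][OH^-]^3
Let s = molar solubility. Then [Ce^3+] = s and [OH^-] = 3s.
Substituting: Ksp = s(3s)^3 = 27s^4
Solving, s = (3.4 × 10^-21/27)^(1/4) = 3.35 x 10^-6 M
[OH^-] = 3s = 1.0 x 10^-5 M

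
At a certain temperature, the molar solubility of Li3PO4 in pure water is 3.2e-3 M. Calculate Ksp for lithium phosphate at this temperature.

Ksp ≈ 2.8 × 10^-9

Li3PO4(s) ⇌ 3 Li^+(aq) + PO4^3-(aq)
Let s = molar solubility. Then [Li^+] = 3s and [PO4^3-] = s.
Ksp = [Li^+]^3[PO4^3-]
So Ksp = (3s)^3 × s = 27s^4
With s = 3.2 × 10^-3: Ksp = 2.8 × 10^-9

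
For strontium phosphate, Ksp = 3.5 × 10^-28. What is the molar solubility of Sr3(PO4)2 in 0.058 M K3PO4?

Sr3(PO4)2(s) ⇌ 3 Sr^2+ + 2 PO4^3-
Ksp = [Sr^2+]^3[PO4^3-]^2
Let s be the molar solubility in this solution. [Sr^2+] = 3s, [PO4^3-] = 0.058 + 2s ≈ 0.058 (since PO4^3- from K3PO4 dominates).
Ksp ≈ (3s)^3 × (0.058)^2
s = 1.6 x 10^-9 M
Check: 2s = 3.1 × 10^-9 ≪ 0.058, so the approximation is valid.

s = 1.6e-9 M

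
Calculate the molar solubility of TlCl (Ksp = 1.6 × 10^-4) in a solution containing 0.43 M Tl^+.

TlCl(s) <=> Tl^+ + Cl^-
Ksp = [Tl^+][Cl^-]
Let s be the molar solubility in this solution. [Tl^+] = 0.43 + s ≈ 0.43, [Cl^-] = s (since the Tl^+ already present dominates).
Ksp ≈ 0.43 × s
s = 3.7 × 10^-4 M
Check: s = 3.7 × 10^-4 ≪ 0.43, so the approximation is valid.

s = 3.7e-4 M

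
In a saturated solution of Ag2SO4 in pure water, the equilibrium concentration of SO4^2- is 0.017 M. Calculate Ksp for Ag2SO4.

Ksp = 2.0 × 10^-5

Ag2SO4(s) ⇌ 2 Ag^+ + SO4^2-
Stoichiometry gives [Ag^+] = (2/1)[SO4^2-] = 3.40 × 10^-2 M.
Ksp = [Ag^+]^2[SO4^2-]
Ksp = (3.40 × 10^-2)^2 × 1.7 × 10^-2 = 2.0 × 10^-5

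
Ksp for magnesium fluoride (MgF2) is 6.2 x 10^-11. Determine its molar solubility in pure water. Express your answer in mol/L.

s ≈ 2.5e-4 M

MgF2(s) ⇌ Mg^2+ + 2 F^-
Ksp = [Mg^2+][F^-]^2
With molar solubility s: [Mg^2+] = s, [F^-] = 2s.
Substituting: Ksp = s(2s)^2 = 4s^3
Solving, s = (6.2 x 10^-11/4)^(1/3) = 2.5 x 10^-4 M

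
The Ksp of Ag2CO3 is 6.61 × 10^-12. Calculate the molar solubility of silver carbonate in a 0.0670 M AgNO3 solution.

Ag2CO3(s) ⇌ 2 Ag^+(aq) + CO3^2-(aq)
Ksp = [Ag^+]^2[CO3^2-]
Let s be the molar solubility in this solution. [Ag^+] = 0.0670 + 2s ≈ 0.0670, [CO3^2-] = s (common-ion effect: Ag^+ is already 0.0670 M).
Ksp ≈ (0.0670)^2 × s
s = 1.47 × 10^-9 M
Check: 2s = 2.9 × 10^-9 ≪ 0.0670, so the approximation is valid.

s = 1.47e-9 M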